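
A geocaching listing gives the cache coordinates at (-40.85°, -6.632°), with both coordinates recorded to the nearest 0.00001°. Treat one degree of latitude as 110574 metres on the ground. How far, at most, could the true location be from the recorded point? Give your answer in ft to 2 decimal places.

Rounding to 5 decimal places leaves each coordinate within ±5e-06° of the true value.
North–south component: 5e-06° × 110574 = 0.55287 m.
E–W at 40.85°: 5e-06° × 110574 × cos 40.85° = 5e-06 × 110574 × 0.7564 ≈ 0.418204 m.
Combining orthogonally: (0.55287² + 0.418204²)^½ ≈ 0.693224 m.
Converting: 0.693224 m × 3.2808 ft/m ≈ 2.2744 ft.

2.27 ft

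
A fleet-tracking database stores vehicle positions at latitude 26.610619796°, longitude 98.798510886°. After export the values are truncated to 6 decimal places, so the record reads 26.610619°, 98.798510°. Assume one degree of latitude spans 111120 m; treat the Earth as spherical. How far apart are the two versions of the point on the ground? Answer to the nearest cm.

12 cm

Δlat = 26.610619796 − 26.610619 = +0.000000796°; Δlon = 98.798510886 − 98.798510 = +0.000000886°.
North–south shift: 0.000000796 × 111120 = 0.0884515 m.
E–W at 26.6106°: 0.000000886° × 111120 × cos 26.6106° = 0.000000886 × 111120 × 0.8941 ≈ 0.0880234 m.
Distance: √(0.0884515² + 0.0880234²) ≈ 0.124787 m.
That is 0.124787 m = 12.479 cm.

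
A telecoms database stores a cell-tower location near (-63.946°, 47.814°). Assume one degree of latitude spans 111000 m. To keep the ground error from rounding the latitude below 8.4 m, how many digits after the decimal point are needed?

One degree of latitude covers 111000 m.
Rounding to N decimal places gives at most 0.5 × 10⁻ᴺ degrees of error, i.e. 0.5 × 10⁻ᴺ × 111000 m.
Need 0.5 × 111000 × 10⁻ᴺ ≤ 8.4 → 10⁻ᴺ ≤ 1.514e-04, so N ≥ 3.82.
So 4 decimal places suffice (5.55 m); 3 would allow up to 55.5 m.

4 decimal places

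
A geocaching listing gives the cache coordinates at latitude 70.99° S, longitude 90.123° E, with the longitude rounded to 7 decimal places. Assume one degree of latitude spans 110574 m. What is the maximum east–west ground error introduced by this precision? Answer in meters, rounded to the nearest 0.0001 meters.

Rounding to 7 decimal places leaves the longitude within ±5e-08° of the true value.
At latitude 70.99° a degree of longitude spans 110574 m × cos 70.99° = 110574 × 0.3257 ≈ 36017.6 m.
So at most 5e-08° × 36017.6 ≈ 0.00180088 m east–west.

0.0018 meters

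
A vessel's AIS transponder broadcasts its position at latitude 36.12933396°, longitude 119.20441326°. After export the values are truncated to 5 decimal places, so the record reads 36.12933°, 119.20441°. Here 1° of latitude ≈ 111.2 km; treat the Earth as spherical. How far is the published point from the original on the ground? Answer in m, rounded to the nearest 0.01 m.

0.53 m

The latitude changed by +0.00000396° and the longitude by +0.00000326°.
North–south shift: 0.00000396 × 111200 = 0.440352 m.
E–W at 36.1293°: 0.00000326° × 111200 × cos 36.1293° = 0.00000326 × 111200 × 0.8077 ≈ 0.292797 m.
Combined displacement = (0.440352² + 0.292797²)^½ ≈ 0.52881 m.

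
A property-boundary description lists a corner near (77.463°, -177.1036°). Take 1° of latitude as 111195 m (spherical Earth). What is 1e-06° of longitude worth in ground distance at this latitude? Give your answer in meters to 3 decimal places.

0.024 meters

At 77.463° a degree of longitude is 111195 × cos 77.463° ≈ 24137.1 m, so 1e-06° corresponds to 0.0241371 m.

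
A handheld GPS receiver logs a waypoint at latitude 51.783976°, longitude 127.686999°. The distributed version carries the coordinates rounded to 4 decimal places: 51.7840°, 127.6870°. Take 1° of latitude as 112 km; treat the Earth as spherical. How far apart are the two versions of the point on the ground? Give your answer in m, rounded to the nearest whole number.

The latitude changed by -0.000024° and the longitude by -0.000001°.
North–south shift: -0.000024 × 112000 = -2.688 m.
East–west at this latitude: -0.000001° × 112000 × cos 51.784° ≈ -0.000001 × 69286.3 = -0.0692863 m.
Distance: √(2.688² + 0.0692863²) ≈ 2.68889 m.

3 m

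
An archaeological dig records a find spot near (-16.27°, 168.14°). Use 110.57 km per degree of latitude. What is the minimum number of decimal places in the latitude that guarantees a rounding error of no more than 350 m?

One degree of latitude covers 110570 m.
With N decimal places the half-ulp bound is 0.5·10⁻ᴺ°, or 0.5·10⁻ᴺ × 110570 m on the ground.
Need 0.5 × 110570 × 10⁻ᴺ ≤ 350 → 10⁻ᴺ ≤ 6.331e-03, so N ≥ 2.20.
So 3 decimal places suffice (55.3 m); 2 would allow up to 553 m.

3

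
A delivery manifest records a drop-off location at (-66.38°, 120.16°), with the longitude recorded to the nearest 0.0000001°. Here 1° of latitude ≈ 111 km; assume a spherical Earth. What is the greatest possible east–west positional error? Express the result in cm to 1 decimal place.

Rounding to 7 decimal places leaves the longitude within ±5e-08° of the true value.
One degree of longitude at 66.38° is 111000 × cos 66.38° ≈ 111000 × 0.4007 = 44474.2 m.
So at most 5e-08° × 44474.2 ≈ 0.00222371 m east–west.
That is 0.00222371 m = 0.22237 cm.

0.2 cm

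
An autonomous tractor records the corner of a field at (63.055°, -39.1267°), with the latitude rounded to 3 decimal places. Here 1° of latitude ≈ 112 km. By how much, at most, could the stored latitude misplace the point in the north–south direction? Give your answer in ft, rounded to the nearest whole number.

Rounding to 3 decimal places leaves the latitude within ±0.0005° of the true value.
North–south distance: 0.0005° × 112000 m/° = 56 m.
In feet: 56 m ÷ 0.3048 ≈ 183.73 ft.

184 ft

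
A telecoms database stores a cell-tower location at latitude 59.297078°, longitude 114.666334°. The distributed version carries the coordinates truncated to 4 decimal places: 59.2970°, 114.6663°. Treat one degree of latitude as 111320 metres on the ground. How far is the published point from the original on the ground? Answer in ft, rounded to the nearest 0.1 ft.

The latitude changed by +0.000078° and the longitude by +0.000034°.
N–S: 0.000078° × 111320 m/° = 8.68296 m.
E–W at 59.297°: 0.000034° × 111320 × cos 59.297° = 0.000034 × 111320 × 0.5106 ≈ 1.93251 m.
Hypotenuse of the two orthogonal shifts: √(8.68296² + 1.93251²) = 8.89541 m.
Converting: 8.89541 m × 3.2808 ft/m ≈ 29.184 ft.

29.2 ft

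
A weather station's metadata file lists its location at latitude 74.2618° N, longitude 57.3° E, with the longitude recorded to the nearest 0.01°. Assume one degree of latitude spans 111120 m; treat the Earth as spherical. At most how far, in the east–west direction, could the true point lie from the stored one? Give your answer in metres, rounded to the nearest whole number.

Rounding to 2 decimal places leaves the longitude within ±0.005° of the true value.
At latitude 74.2618° a degree of longitude spans 111120 m × cos 74.2618° = 111120 × 0.2712 ≈ 30140.4 m.
East–west error: 0.005° × 30140.4 m/° ≈ 150.702 m.

151 metres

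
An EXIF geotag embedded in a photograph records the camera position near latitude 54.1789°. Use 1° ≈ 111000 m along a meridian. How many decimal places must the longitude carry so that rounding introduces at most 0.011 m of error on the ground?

At 54.1789° one degree of longitude covers 111000 × cos 54.1789° ≈ 111000 × 0.5853 ≈ 64963.5 m.
N decimal places → at most half a unit in the last place, 0.5 × 10⁻ᴺ° = 64963.5/2 × 10⁻ᴺ m.
Setting 32481.7 × 10⁻ᴺ ≤ 0.011 gives 10ᴺ ≥ 2.953e+06, i.e. N ≥ 6.47.
At 6 places the error can reach 0.0325 m, but 7 places keeps it to 0.00325 m.

7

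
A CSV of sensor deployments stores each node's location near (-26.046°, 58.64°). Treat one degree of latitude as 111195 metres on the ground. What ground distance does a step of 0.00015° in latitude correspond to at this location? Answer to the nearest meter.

17 meters

0.00015° × 111195 m/° = 16.6793 m.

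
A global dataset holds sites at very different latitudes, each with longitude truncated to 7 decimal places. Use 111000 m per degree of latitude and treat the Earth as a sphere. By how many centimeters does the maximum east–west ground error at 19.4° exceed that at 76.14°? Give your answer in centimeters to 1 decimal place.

Truncating at 7 decimal places can drop up to a full unit in the last place, so the longitude may be off by as much as 1e-07°.
At 19.4°: 1e-07° × 111000 × cos 19.4° = 1e-07 × 111000 × 0.9432 ≈ 0.01047 m.
At 76.14°: 1e-07° × 111000 × cos 76.14° = 1e-07 × 111000 × 0.2396 ≈ 0.002659 m.
So the lower-latitude error exceeds the higher by 0.01047 − 0.002659 = 0.0078108 m.
That is 0.00781076 m = 0.78108 cm.

0.8 centimeters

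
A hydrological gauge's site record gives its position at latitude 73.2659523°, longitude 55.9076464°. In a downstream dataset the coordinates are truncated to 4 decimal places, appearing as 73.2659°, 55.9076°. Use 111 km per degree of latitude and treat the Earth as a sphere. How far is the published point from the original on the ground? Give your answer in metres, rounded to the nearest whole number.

6 metres

The latitude changed by +0.0000523° and the longitude by +0.0000464°.
North–south shift: 0.0000523 × 111000 = 5.8053 m.
East–west at this latitude: 0.0000464° × 111000 × cos 73.2659° ≈ 0.0000464 × 31960.3 = 1.48296 m.
Combined displacement = (5.8053² + 1.48296²)^½ ≈ 5.99172 m.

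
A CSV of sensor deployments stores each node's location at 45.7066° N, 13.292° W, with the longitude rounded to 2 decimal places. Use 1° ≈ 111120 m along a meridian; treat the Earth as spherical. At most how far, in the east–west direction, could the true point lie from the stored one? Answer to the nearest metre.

Rounding to 2 decimal places leaves the longitude within ±0.005° of the true value.
At latitude 45.7066° a degree of longitude spans 111120 m × cos 45.7066° = 111120 × 0.6983 ≈ 77598.7 m.
So at most 0.005° × 77598.7 ≈ 387.994 m east–west.

388 metres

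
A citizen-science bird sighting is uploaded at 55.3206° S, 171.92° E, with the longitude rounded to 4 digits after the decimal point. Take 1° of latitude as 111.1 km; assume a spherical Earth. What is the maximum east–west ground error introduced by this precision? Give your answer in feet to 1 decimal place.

Rounding to 4 decimal places leaves the longitude within ±5e-05° of the true value.
Parallels shrink by cos φ, so at 55.3206° a degree of longitude is 111100 × 0.5690 ≈ 63214.1 m.
East–west error: 5e-05° × 63214.1 m/° ≈ 3.16071 m.
Converting: 3.16071 m × 3.2808 ft/m ≈ 10.37 ft.

10.4 feet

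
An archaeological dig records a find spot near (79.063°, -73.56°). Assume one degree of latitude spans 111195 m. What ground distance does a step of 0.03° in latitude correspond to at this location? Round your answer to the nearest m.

0.03° × 111195 m/° = 3335.85 m.

3336 m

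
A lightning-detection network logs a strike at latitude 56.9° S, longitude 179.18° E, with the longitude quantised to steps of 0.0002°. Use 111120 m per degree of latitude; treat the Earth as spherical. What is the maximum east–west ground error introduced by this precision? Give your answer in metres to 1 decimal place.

6.1 metres

With a 0.0002° grid the true value lies within half a step, ±0.0002°/2 = ±0.0001°, of the stored one.
At latitude 56.9° a degree of longitude spans 111120 m × cos 56.9° = 111120 × 0.5461 ≈ 60682.8 m.
So at most 0.0001° × 60682.8 ≈ 6.06828 m east–west.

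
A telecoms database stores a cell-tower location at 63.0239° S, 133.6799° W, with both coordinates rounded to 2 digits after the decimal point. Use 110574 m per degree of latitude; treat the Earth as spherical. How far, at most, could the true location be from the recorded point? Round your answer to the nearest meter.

607 meters

Rounding to 2 decimal places leaves each coordinate within ±0.005° of the true value.
Latitude error → 0.005 × 110574 = 552.87 m along the meridian.
East–west component at 63.0239°: 0.005° × 110574 × cos 63.0239° ≈ 0.005 × 50158.4 ≈ 250.792 m.
Combining orthogonally: (552.87² + 250.792²)^½ ≈ 607.093 m.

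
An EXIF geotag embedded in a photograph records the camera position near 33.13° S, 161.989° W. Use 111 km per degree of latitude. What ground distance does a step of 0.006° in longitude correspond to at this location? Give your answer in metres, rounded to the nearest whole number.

One degree of longitude here spans 111000 × cos 33.13° = 111000 × 0.8374 ≈ 92955 m; 0.006° of that is 557.73 m.

558 metres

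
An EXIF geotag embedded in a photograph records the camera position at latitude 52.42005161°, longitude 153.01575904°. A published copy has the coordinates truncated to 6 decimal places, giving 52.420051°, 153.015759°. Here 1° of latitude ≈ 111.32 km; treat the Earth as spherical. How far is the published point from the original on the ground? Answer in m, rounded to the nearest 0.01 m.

The latitude changed by +0.00000061° and the longitude by +0.00000004°.
North–south shift: 0.00000061 × 111320 = 0.0679052 m.
E–W at 52.4201°: 0.00000004° × 111320 × cos 52.4201° = 0.00000004 × 111320 × 0.6099 ≈ 0.00271562 m.
Hypotenuse of the two orthogonal shifts: √(0.0679052² + 0.00271562²) = 0.0679595 m.

0.07 m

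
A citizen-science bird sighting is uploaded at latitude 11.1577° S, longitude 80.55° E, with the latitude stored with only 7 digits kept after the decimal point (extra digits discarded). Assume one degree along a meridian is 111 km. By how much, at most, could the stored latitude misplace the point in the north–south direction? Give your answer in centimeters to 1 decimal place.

1.1 centimeters

Truncating at 7 decimal places can drop up to a full unit in the last place, so the latitude may be off by as much as 1e-07°.
Along the meridian that is 1e-07° × 111000 m/° = 0.0111 m.
That is 0.0111 m = 1.11 cm.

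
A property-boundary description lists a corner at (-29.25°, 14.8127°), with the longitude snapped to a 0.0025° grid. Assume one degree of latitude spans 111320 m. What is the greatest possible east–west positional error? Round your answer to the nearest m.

With a 0.0025° grid the true value lies within half a step, ±0.0025°/2 = ±0.00125°, of the stored one.
At latitude 29.25° a degree of longitude spans 111320 m × cos 29.25° = 111320 × 0.8725 ≈ 97126.3 m.
So at most 0.00125° × 97126.3 ≈ 121.408 m east–west.

121 m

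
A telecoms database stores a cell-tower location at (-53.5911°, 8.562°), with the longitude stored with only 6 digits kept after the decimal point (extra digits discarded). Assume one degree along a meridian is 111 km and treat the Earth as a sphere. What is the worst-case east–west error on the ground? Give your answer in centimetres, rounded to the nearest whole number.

7 centimetres

Truncating at 6 decimal places can drop up to a full unit in the last place, so the longitude may be off by as much as 1e-06°.
At latitude 53.5911° a degree of longitude spans 111000 m × cos 53.5911° = 111000 × 0.5935 ≈ 65883.4 m.
So at most 1e-06° × 65883.4 ≈ 0.0658834 m east–west.
That is 0.0658834 m = 6.5883 cm.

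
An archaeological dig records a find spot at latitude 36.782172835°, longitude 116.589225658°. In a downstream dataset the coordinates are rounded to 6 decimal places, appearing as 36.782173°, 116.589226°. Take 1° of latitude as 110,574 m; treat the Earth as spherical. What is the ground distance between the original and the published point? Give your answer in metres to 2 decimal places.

Δlat = 36.782172835 − 36.782173 = -0.000000165°; Δlon = 116.589225658 − 116.589226 = -0.000000342°.
North–south shift: -0.000000165 × 110574 = -0.0182447 m.
E–W at 36.7822°: -0.000000342° × 110574 × cos 36.7822° = -0.000000342 × 110574 × 0.8009 ≈ -0.0302878 m.
Combined displacement = (0.0182447² + 0.0302878²)^½ ≈ 0.0353584 m.

0.04 metres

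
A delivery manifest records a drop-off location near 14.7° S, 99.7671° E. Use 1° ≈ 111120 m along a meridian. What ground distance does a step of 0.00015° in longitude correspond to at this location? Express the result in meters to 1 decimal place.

16.1 meters

One degree of longitude here spans 111120 × cos 14.7° = 111120 × 0.9673 ≈ 107483 m; 0.00015° of that is 16.1224 m.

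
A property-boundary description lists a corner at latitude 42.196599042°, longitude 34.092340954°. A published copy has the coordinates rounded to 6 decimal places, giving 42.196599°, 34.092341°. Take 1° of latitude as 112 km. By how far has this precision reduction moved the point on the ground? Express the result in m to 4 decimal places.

0.0061 m

Δlat = 42.196599042 − 42.196599 = +0.000000042°; Δlon = 34.092340954 − 34.092341 = -0.000000046°.
North–south shift: 0.000000042 × 112000 = 0.004704 m.
E–W at 42.1966°: -0.000000046° × 112000 × cos 42.1966° = -0.000000046 × 112000 × 0.7408 ≈ -0.00381683 m.
Combined displacement = (0.004704² + 0.00381683²)^½ ≈ 0.00605771 m.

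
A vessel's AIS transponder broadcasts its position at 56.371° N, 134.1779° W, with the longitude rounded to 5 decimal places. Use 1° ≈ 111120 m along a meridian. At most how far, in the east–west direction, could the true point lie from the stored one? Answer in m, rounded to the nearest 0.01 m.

Rounding to 5 decimal places leaves the longitude within ±5e-06° of the true value.
At latitude 56.371° a degree of longitude spans 111120 m × cos 56.371° = 111120 × 0.5538 ≈ 61539.7 m.
Maximum E–W displacement: 5e-06 × 61539.7 = 0.307699 m.

0.31 m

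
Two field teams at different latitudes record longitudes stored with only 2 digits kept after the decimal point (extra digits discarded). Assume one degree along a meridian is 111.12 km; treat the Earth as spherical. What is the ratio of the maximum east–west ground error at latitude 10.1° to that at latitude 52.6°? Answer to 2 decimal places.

1.62

Truncating at 2 decimal places can drop up to a full unit in the last place, so the longitude may be off by as much as 0.01°.
At 10.1°: 0.01° × 111120 × cos 10.1° = 0.01 × 111120 × 0.9845 ≈ 1094 m.
At 52.6°: 0.01° × 111120 × cos 52.6° = 0.01 × 111120 × 0.6074 ≈ 674.92 m.
Ratio: 1094 / 674.92 = cos 10.1° / cos 52.6° ≈ 1.6209.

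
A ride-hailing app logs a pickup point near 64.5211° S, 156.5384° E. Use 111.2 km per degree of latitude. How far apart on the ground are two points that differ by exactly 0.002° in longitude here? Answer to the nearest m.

96 m

0.002° of longitude at 64.5211° is 0.002 × 111200 × cos 64.5211° ≈ 0.002 × 47835.9 = 95.6717 m.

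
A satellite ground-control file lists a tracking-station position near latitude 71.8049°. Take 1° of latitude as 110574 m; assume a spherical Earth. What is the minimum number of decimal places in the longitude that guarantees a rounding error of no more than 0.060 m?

6

At 71.8049° one degree of longitude covers 110574 × cos 71.8049° ≈ 110574 × 0.3123 ≈ 34527.1 m.
Rounding to N decimal places gives at most 0.5 × 10⁻ᴺ degrees of error, i.e. 0.5 × 10⁻ᴺ × 34527.1 m.
Setting 17263.6 × 10⁻ᴺ ≤ 0.060 gives 10ᴺ ≥ 2.877e+05, i.e. N ≥ 5.46.
N = 5 would give 0.173 m (too coarse); N = 6 gives 0.0173 m ≤ 0.060 m.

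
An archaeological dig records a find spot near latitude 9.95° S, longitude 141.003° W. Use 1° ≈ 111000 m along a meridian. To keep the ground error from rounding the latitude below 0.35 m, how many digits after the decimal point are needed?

6 decimal places

One degree of latitude covers 111000 m.
N decimal places → at most half a unit in the last place, 0.5 × 10⁻ᴺ° = 111000/2 × 10⁻ᴺ m.
Setting 55500 × 10⁻ᴺ ≤ 0.35 gives 10ᴺ ≥ 1.586e+05, i.e. N ≥ 5.20.
N = 5 would give 0.555 m (too coarse); N = 6 gives 0.0555 m ≤ 0.35 m.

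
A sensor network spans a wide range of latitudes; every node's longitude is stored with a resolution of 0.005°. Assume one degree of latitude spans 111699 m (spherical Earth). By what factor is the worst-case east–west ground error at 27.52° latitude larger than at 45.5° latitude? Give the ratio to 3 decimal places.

1.265

With a 0.005° grid the true value lies within half a step, ±0.005°/2 = ±0.0025°, of the stored one.
At 27.52°: 0.0025° × 111699 × cos 27.52° = 0.0025 × 111699 × 0.8868 ≈ 247.65 m.
Error at 45.5° = 0.0025° × 111699 × cos 45.5° ≈ 279.25 × 0.7009 = 195.73 m.
Ratio: 247.65 / 195.73 = cos 27.52° / cos 45.5° ≈ 1.2653.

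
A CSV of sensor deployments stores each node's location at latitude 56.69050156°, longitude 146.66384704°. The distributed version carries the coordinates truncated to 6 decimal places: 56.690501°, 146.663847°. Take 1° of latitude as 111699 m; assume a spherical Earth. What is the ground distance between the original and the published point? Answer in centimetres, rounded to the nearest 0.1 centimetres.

6.3 centimetres

The latitude changed by +0.00000056° and the longitude by +0.00000004°.
N–S: 0.00000056° × 111699 m/° = 0.0625514 m.
East–west at this latitude: 0.00000004° × 111699 × cos 56.6905° ≈ 0.00000004 × 61340.8 = 0.00245363 m.
Combined displacement = (0.0625514² + 0.00245363²)^½ ≈ 0.0625995 m.
That is 0.0625995 m = 6.26 cm.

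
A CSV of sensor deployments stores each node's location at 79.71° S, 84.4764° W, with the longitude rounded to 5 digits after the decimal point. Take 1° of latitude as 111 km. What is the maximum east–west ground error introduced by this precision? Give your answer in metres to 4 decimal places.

0.0991 metres

Rounding to 5 decimal places leaves the longitude within ±5e-06° of the true value.
One degree of longitude at 79.71° is 111000 × cos 79.71° ≈ 111000 × 0.1786 = 19828 m.
Maximum E–W displacement: 5e-06 × 19828 = 0.0991399 m.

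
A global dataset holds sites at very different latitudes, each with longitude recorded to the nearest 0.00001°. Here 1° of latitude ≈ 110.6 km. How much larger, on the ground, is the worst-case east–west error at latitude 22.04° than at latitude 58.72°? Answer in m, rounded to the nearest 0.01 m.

Rounding to 5 decimal places leaves the longitude within ±5e-06° of the true value.
At 22.04°: 5e-06° × 110600 × cos 22.04° = 5e-06 × 110600 × 0.9269 ≈ 0.51259 m.
Error at 58.72° = 5e-06° × 110600 × cos 58.72° ≈ 0.553 × 0.5192 = 0.28713 m.
Difference: 0.51259 − 0.28713 = 0.22546 m.

0.23 m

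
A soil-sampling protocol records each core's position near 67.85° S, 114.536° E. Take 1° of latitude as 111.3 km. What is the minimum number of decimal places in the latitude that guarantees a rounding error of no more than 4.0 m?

5 decimal places

One degree of latitude covers 111300 m.
N decimal places → at most half a unit in the last place, 0.5 × 10⁻ᴺ° = 111300/2 × 10⁻ᴺ m.
Need 0.5 × 111300 × 10⁻ᴺ ≤ 4.0 → 10⁻ᴺ ≤ 7.188e-05, so N ≥ 4.14.
At 4 places the error can reach 5.57 m, but 5 places keeps it to 0.556 m.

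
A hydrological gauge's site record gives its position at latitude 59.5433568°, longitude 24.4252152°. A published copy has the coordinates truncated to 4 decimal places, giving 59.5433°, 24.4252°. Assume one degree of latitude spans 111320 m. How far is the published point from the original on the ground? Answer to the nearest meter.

6 meters

Δlat = 59.5433568 − 59.5433 = +0.0000568°; Δlon = 24.4252152 − 24.4252 = +0.0000152°.
N–S: 0.0000568° × 111320 m/° = 6.32298 m.
E–W at 59.5433°: 0.0000152° × 111320 × cos 59.5433° = 0.0000152 × 111320 × 0.5069 ≈ 0.857685 m.
Combined displacement = (6.32298² + 0.857685²)^½ ≈ 6.38088 m.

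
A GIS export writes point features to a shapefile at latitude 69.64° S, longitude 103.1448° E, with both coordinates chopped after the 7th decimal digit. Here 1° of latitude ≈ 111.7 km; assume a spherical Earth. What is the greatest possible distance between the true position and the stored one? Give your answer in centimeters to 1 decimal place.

Truncating at 7 decimal places can drop up to a full unit in the last place, so each coordinate may be off by as much as 1e-07°.
Latitude error → 1e-07 × 111700 = 0.01117 m along the meridian.
East–west component at 69.64°: 1e-07° × 111700 × cos 69.64° ≈ 1e-07 × 38862.4 ≈ 0.00388624 m.
The two errors are perpendicular, so the maximum displacement is √(0.01117² + 0.00388624²) ≈ 0.0118267 m.
That is 0.0118267 m = 1.1827 cm.

1.2 centimeters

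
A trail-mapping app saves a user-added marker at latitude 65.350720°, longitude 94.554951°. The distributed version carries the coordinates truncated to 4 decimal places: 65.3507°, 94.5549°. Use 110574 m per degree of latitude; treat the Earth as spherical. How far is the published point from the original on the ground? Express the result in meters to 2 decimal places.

The latitude changed by +0.000020° and the longitude by +0.000051°.
North–south shift: 0.000020 × 110574 = 2.21148 m.
E–W at 65.3507°: 0.000051° × 110574 × cos 65.3507° = 0.000051 × 110574 × 0.4171 ≈ 2.35193 m.
Distance: √(2.21148² + 2.35193²) ≈ 3.22835 m.

3.23 meters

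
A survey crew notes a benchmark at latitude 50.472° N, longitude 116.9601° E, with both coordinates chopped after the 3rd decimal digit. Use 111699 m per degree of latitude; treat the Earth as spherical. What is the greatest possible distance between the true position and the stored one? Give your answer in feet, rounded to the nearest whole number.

434 feet

Truncating at 3 decimal places can drop up to a full unit in the last place, so each coordinate may be off by as much as 0.001°.
N–S: 0.001° × 111699 m/° = 111.699 m.
East–west component at 50.472°: 0.001° × 111699 × cos 50.472° ≈ 0.001 × 71091.4 ≈ 71.0914 m.
Worst case both components are at the extreme and orthogonal: √(111.699² + 71.0914²) ≈ 132.403 m.
In feet: 132.403 m ÷ 0.3048 ≈ 434.39 ft.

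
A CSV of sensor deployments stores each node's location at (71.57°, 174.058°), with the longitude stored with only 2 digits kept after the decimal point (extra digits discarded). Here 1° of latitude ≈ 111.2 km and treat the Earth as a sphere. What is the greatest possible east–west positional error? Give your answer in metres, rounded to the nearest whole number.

Truncating at 2 decimal places can drop up to a full unit in the last place, so the longitude may be off by as much as 0.01°.
At latitude 71.57° a degree of longitude spans 111200 m × cos 71.57° = 111200 × 0.3161 ≈ 35155.4 m.
So at most 0.01° × 35155.4 ≈ 351.554 m east–west.

352 metres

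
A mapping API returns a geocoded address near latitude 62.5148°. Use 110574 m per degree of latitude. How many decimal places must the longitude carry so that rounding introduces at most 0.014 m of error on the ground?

At 62.5148° one degree of longitude covers 110574 × cos 62.5148° ≈ 110574 × 0.4615 ≈ 51032.1 m.
N decimal places → at most half a unit in the last place, 0.5 × 10⁻ᴺ° = 51032.1/2 × 10⁻ᴺ m.
Need 0.5 × 51032.1 × 10⁻ᴺ ≤ 0.014 → 10⁻ᴺ ≤ 5.487e-07, so N ≥ 6.26.
So 7 decimal places suffice (0.00255 m); 6 would allow up to 0.0255 m.

7 decimal places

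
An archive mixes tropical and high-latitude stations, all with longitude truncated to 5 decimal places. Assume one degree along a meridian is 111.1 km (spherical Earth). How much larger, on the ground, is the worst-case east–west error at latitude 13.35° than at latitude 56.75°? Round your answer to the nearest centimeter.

47 centimeters

Truncating at 5 decimal places can drop up to a full unit in the last place, so the longitude may be off by as much as 1e-05°.
Error at 13.35° = 1e-05° × 111100 × cos 13.35° ≈ 1.111 × 0.9730 = 1.081 m.
Error at 56.75° = 1e-05° × 111100 × cos 56.75° ≈ 1.111 × 0.5483 = 0.60915 m.
Difference: 1.081 − 0.60915 = 0.47182 m.
That is 0.471824 m = 47.182 cm.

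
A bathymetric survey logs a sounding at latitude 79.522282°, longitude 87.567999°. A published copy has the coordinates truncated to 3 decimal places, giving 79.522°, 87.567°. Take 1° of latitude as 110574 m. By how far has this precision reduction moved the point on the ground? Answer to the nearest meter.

37 meters

Δlat = 79.522282 − 79.522 = +0.000282°; Δlon = 87.567999 − 87.567 = +0.000999°.
N–S: 0.000282° × 110574 m/° = 31.1819 m.
East–west at this latitude: 0.000999° × 110574 × cos 79.522° ≈ 0.000999 × 20108.8 = 20.0887 m.
Distance: √(31.1819² + 20.0887²) ≈ 37.0926 m.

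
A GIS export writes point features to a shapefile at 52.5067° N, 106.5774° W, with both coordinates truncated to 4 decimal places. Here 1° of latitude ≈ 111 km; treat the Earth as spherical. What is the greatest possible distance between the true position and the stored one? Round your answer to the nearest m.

Truncating at 4 decimal places can drop up to a full unit in the last place, so each coordinate may be off by as much as 0.0001°.
N–S: 0.0001° × 111000 m/° = 11.1 m.
Longitude error → 0.0001 × 111000 × cos 52.5067° = 0.0001 × 111000 × 0.6087 ≈ 6.75622 m.
The two errors are perpendicular, so the maximum displacement is √(11.1² + 6.75622²) ≈ 12.9945 m.

13 m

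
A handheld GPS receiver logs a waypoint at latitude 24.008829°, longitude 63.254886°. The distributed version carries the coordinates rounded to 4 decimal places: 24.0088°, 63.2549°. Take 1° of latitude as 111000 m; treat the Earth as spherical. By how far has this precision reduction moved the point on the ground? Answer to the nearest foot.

12 feet

The latitude changed by +0.000029° and the longitude by -0.000014°.
N–S: 0.000029° × 111000 m/° = 3.219 m.
East–west at this latitude: -0.000014° × 111000 × cos 24.0088° ≈ -0.000014 × 101397 = -1.41955 m.
Distance: √(3.219² + 1.41955²) ≈ 3.51811 m.
In feet: 3.51811 m ÷ 0.3048 ≈ 11.542 ft.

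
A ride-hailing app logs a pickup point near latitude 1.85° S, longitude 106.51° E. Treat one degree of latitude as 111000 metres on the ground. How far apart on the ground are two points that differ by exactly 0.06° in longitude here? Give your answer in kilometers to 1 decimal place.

At 1.85° a degree of longitude is 111000 × cos 1.85° ≈ 110942 m, so 0.06° corresponds to 6656.53 m.
That is 6656.53 m = 6.6565 km.

6.7 kilometers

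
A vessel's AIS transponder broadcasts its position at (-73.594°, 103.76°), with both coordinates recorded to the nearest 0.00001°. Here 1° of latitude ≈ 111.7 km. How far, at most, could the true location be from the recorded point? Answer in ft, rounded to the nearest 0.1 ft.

Rounding to 5 decimal places leaves each coordinate within ±5e-06° of the true value.
Latitude error → 5e-06 × 111700 = 0.5585 m along the meridian.
East–west component at 73.594°: 5e-06° × 111700 × cos 73.594° ≈ 5e-06 × 31548.8 ≈ 0.157744 m.
Worst case both components are at the extreme and orthogonal: √(0.5585² + 0.157744²) ≈ 0.580349 m.
Converting: 0.580349 m × 3.2808 ft/m ≈ 1.904 ft.

1.9 ft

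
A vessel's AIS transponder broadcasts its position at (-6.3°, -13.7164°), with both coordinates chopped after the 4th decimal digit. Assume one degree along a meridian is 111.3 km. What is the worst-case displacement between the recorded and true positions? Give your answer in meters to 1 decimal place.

Truncating at 4 decimal places can drop up to a full unit in the last place, so each coordinate may be off by as much as 0.0001°.
North–south component: 0.0001° × 111300 = 11.13 m.
Longitude error → 0.0001 × 111300 × cos 6.3° = 0.0001 × 111300 × 0.9940 ≈ 11.0628 m.
The two errors are perpendicular, so the maximum displacement is √(11.13² + 11.0628²) ≈ 15.6927 m.

15.7 meters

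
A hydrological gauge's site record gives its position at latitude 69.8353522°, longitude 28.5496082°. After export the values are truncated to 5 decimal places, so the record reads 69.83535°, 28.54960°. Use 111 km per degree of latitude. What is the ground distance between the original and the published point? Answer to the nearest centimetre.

The latitude changed by +0.0000022° and the longitude by +0.0000082°.
North–south shift: 0.0000022 × 111000 = 0.2442 m.
East–west at this latitude: 0.0000082° × 111000 × cos 69.8354° ≈ 0.0000082 × 38263.8 = 0.313763 m.
Hypotenuse of the two orthogonal shifts: √(0.2442² + 0.313763²) = 0.397594 m.
That is 0.397594 m = 39.759 cm.

40 centimetres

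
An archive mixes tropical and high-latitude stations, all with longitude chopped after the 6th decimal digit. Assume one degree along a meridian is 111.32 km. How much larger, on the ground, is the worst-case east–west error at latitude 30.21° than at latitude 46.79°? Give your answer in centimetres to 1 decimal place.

2.0 centimetres

Truncating at 6 decimal places can drop up to a full unit in the last place, so the longitude may be off by as much as 1e-06°.
At 30.21°: 1e-06° × 111320 × cos 30.21° = 1e-06 × 111320 × 0.8642 ≈ 0.096201 m.
Error at 46.79° = 1e-06° × 111320 × cos 46.79° ≈ 0.11132 × 0.6847 = 0.076218 m.
Difference: 0.096201 − 0.076218 = 0.019983 m.
That is 0.0199834 m = 1.9983 cm.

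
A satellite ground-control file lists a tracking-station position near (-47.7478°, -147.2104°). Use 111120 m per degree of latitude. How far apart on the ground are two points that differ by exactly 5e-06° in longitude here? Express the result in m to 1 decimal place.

At 47.7478° a degree of longitude is 111120 × cos 47.7478° ≈ 74716.6 m, so 5e-06° corresponds to 0.373583 m.

0.4 m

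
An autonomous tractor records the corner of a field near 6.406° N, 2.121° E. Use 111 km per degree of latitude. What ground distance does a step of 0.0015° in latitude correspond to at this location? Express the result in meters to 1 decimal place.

166.5 meters

0.0015° × 111000 m/° = 166.5 m.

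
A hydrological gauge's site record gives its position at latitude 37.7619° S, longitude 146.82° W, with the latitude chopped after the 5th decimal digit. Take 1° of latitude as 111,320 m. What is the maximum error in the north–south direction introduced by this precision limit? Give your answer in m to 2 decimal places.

Truncating at 5 decimal places can drop up to a full unit in the last place, so the latitude may be off by as much as 1e-05°.
North–south distance: 1e-05° × 111320 m/° = 1.1132 m.

1.11 m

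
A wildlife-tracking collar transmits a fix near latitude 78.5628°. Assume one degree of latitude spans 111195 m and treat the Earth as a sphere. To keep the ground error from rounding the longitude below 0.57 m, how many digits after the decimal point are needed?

5

At 78.5628° one degree of longitude covers 111195 × cos 78.5628° ≈ 111195 × 0.1983 ≈ 22049.3 m.
With N decimal places the half-ulp bound is 0.5·10⁻ᴺ°, or 0.5·10⁻ᴺ × 22049.3 m on the ground.
Need 0.5 × 22049.3 × 10⁻ᴺ ≤ 0.57 → 10⁻ᴺ ≤ 5.170e-05, so N ≥ 4.29.
N = 4 would give 1.1 m (too coarse); N = 5 gives 0.11 m ≤ 0.57 m.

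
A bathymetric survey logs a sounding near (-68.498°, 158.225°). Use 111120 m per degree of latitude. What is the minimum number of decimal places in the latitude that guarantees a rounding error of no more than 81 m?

3 decimal places

One degree of latitude covers 111120 m.
Rounding to N decimal places gives at most 0.5 × 10⁻ᴺ degrees of error, i.e. 0.5 × 10⁻ᴺ × 111120 m.
Need 0.5 × 111120 × 10⁻ᴺ ≤ 81 → 10⁻ᴺ ≤ 1.458e-03, so N ≥ 2.84.
N = 2 would give 556 m (too coarse); N = 3 gives 55.6 m ≤ 81 m.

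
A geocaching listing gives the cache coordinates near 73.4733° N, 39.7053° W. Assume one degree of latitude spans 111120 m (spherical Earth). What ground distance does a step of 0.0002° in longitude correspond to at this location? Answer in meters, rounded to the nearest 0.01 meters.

6.32 meters

At 73.4733° a degree of longitude is 111120 × cos 73.4733° ≈ 31609.4 m, so 0.0002° corresponds to 6.32189 m.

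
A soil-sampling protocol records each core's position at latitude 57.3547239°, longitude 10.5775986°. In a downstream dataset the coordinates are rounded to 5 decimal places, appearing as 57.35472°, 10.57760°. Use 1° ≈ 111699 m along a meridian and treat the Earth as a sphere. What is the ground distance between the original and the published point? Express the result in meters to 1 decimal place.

The latitude changed by +0.0000039° and the longitude by -0.0000014°.
North–south shift: 0.0000039 × 111699 = 0.435626 m.
E–W at 57.3547°: -0.0000014° × 111699 × cos 57.3547° = -0.0000014 × 111699 × 0.5394 ≈ -0.0843563 m.
Hypotenuse of the two orthogonal shifts: √(0.435626² + 0.0843563²) = 0.443718 m.

0.4 meters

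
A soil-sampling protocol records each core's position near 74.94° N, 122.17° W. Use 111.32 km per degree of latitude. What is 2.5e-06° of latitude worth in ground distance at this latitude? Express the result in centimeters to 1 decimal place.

Along a meridian 2.5e-06° is 2.5e-06 × 111320 = 0.2783 m.
That is 0.2783 m = 27.83 cm.

27.8 centimeters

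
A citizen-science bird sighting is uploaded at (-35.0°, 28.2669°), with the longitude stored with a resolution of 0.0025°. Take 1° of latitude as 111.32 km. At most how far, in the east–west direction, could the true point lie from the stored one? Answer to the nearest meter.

114 meters

With a 0.0025° grid the true value lies within half a step, ±0.0025°/2 = ±0.00125°, of the stored one.
At latitude 35° a degree of longitude spans 111320 m × cos 35° = 111320 × 0.8192 ≈ 91188 m.
So at most 0.00125° × 91188 ≈ 113.985 m east–west.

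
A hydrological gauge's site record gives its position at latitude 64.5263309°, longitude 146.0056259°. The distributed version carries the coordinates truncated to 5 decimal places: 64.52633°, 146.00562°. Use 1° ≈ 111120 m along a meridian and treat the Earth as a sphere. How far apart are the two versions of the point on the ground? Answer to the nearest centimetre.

Δlat = 64.5263309 − 64.52633 = +0.0000009°; Δlon = 146.0056259 − 146.00562 = +0.0000059°.
North–south shift: 0.0000009 × 111120 = 0.100008 m.
E–W at 64.5263°: 0.0000059° × 111120 × cos 64.5263° = 0.0000059 × 111120 × 0.4301 ≈ 0.281975 m.
Hypotenuse of the two orthogonal shifts: √(0.100008² + 0.281975²) = 0.299184 m.
That is 0.299184 m = 29.918 cm.

30 centimetres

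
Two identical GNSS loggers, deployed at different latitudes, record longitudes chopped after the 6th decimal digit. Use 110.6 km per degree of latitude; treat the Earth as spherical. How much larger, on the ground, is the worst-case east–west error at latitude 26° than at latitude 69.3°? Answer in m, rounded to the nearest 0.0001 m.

0.0603 m

Truncating at 6 decimal places can drop up to a full unit in the last place, so the longitude may be off by as much as 1e-06°.
Error at 26° = 1e-06° × 110600 × cos 26° ≈ 0.1106 × 0.8988 = 0.099407 m.
Error at 69.3° = 1e-06° × 110600 × cos 69.3° ≈ 0.1106 × 0.3535 = 0.039094 m.
Difference: 0.099407 − 0.039094 = 0.060312 m.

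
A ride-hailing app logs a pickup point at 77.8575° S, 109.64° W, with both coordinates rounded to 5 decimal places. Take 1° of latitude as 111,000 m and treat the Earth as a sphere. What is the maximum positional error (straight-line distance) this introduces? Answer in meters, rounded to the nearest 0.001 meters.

Rounding to 5 decimal places leaves each coordinate within ±5e-06° of the true value.
N–S: 5e-06° × 111000 m/° = 0.555 m.
E–W at 77.8575°: 5e-06° × 111000 × cos 77.8575° = 5e-06 × 111000 × 0.2103 ≈ 0.116741 m.
Combining orthogonally: (0.555² + 0.116741²)^½ ≈ 0.567145 m.

0.567 meters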